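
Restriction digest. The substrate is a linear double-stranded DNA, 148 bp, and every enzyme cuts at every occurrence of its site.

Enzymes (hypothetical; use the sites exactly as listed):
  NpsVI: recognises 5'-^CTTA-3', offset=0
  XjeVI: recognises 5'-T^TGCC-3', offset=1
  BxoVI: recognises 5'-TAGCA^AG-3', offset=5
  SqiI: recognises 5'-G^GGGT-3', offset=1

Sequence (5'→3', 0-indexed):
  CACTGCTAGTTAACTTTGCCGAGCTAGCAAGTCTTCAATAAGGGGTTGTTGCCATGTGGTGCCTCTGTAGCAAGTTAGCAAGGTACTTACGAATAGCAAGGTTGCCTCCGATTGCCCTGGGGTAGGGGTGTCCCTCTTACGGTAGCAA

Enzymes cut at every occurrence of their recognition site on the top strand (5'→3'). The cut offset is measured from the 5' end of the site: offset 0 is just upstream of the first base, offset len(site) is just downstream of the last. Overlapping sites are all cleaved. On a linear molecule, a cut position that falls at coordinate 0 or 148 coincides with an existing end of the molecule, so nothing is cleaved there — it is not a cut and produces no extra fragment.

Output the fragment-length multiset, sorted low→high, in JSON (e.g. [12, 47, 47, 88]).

[4,5,6,7,7,8,10,10,13,13,13,13,16,23]

Scan for sites:
  NpsVI CTTA/0: at [85, 135] ⇒ [85, 135]
  XjeVI TTGCC/1: at [15, 48, 101, 111] ⇒ [16, 49, 102, 112]
  BxoVI TAGCAAG/5: at [24, 67, 75, 93] ⇒ [29, 72, 80, 98]
  SqiI GGGGT/1: at [41, 118, 124] ⇒ [42, 119, 125]

Pooled cuts: [16, 29, 42, 49, 72, 80, 85, 98, 102, 112, 119, 125, 135]

Fragment lengths:
  [0,16): 16 bp
  [16,29): 13 bp
  [29,42): 13 bp
  [42,49): 7 bp
  [49,72): 23 bp
  [72,80): 8 bp
  [80,85): 5 bp
  [85,98): 13 bp
  [98,102): 4 bp
  [102,112): 10 bp
  [112,119): 7 bp
  [119,125): 6 bp
  [125,135): 10 bp
  [135,148): 13 bp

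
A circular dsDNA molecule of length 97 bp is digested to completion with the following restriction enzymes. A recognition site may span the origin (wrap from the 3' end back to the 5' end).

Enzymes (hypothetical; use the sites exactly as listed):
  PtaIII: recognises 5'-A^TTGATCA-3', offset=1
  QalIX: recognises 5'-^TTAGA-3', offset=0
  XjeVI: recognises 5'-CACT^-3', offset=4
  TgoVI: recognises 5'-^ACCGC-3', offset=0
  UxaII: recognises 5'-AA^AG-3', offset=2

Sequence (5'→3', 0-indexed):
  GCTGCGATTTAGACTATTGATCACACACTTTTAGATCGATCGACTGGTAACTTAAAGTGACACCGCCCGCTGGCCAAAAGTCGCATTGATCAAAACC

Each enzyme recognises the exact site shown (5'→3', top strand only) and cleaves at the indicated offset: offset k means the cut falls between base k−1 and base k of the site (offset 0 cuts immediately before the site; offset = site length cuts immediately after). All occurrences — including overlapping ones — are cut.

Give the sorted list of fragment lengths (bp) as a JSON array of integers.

[1,6,7,8,9,11,13,17,25]

Per-enzyme occurrences:
  PtaIII (ATTGATCA, off=1): starts [15, 84] → cuts [16, 85]
  QalIX (TTAGA, off=0): starts [8, 30] → cuts [8, 30]
  XjeVI (CACT, off=4): starts [25] → cuts [29]
  TgoVI (ACCGC, off=0): starts [61, 94] → cuts [61, 94]
  UxaII (AAAG, off=2): starts [53, 76] → cuts [55, 78]

All cut coordinates (distinct, sorted): [8, 16, 29, 30, 55, 61, 78, 85, 94]

Fragment lengths:
  8→16: 8 bp
  16→29: 13 bp
  29→30: 1 bp
  30→55: 25 bp
  55→61: 6 bp
  61→78: 17 bp
  78→85: 7 bp
  85→94: 9 bp
  94→8 (wrap): 97-94+8 = 11 bp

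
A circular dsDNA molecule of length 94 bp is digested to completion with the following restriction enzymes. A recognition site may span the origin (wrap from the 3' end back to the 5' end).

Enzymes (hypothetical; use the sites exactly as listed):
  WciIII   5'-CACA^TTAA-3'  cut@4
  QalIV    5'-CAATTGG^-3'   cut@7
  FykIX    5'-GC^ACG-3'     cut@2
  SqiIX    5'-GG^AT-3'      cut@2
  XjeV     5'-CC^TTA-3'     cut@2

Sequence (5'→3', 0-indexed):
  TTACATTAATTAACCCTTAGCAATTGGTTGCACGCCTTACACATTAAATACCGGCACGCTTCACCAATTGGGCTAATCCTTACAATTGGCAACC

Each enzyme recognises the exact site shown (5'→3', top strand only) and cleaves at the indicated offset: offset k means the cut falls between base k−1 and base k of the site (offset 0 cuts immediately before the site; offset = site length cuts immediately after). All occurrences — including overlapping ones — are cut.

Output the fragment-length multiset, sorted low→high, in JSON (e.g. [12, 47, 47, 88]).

Scan for sites:
  WciIII (CACATTAA, off=4): starts [39] → cuts [43]
  QalIV (CAATTGG, off=7): starts [20, 64, 82] → cuts [27, 71, 89]
  FykIX (GCACG, off=2): starts [29, 53] → cuts [31, 55]
  SqiIX (GGAT, off=2): no sites
  XjeV (CCTTA, off=2): starts [14, 34, 77, 92] → cuts [0, 16, 36, 79]

Pooled cuts: [0, 16, 27, 31, 36, 43, 55, 71, 79, 89]

Fragments:
  0→16: 16 bp
  16→27: 11 bp
  27→31: 4 bp
  31→36: 5 bp
  36→43: 7 bp
  43→55: 12 bp
  55→71: 16 bp
  71→79: 8 bp
  79→89: 10 bp
  89→0 (wrap): 94-89+0 = 5 bp

[4,5,5,7,8,10,11,12,16,16]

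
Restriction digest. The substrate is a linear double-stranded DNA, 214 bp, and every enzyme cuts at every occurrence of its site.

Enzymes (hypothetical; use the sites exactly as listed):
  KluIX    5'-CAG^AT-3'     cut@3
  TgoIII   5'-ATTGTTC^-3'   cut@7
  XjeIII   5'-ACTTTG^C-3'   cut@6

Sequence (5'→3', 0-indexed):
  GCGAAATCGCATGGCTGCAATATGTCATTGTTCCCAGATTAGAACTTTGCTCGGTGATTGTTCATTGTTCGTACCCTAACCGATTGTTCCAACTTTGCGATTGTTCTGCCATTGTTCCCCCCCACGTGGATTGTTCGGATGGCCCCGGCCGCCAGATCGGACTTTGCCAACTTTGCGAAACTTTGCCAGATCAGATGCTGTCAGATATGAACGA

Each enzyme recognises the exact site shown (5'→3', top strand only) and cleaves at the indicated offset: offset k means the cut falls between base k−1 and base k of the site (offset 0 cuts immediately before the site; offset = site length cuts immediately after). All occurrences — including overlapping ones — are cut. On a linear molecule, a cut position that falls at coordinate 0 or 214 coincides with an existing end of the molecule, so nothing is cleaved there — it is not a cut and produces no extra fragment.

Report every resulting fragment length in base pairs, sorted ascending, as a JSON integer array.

Site scan:
  KluIX (CAGAT, off=3): starts [34, 152, 186, 191, 201] → cuts [37, 155, 189, 194, 204]
  TgoIII (ATTGTTC, off=7): starts [26, 56, 63, 82, 99, 110, 129] → cuts [33, 63, 70, 89, 106, 117, 136]
  XjeIII (ACTTTGC, off=6): starts [43, 91, 160, 169, 179] → cuts [49, 97, 166, 175, 185]

Pooled cuts: [33, 37, 49, 63, 70, 89, 97, 106, 117, 136, 155, 166, 175, 185, 189, 194, 204]

Fragments:
  [0,33): 33 bp
  [33,37): 4 bp
  [37,49): 12 bp
  [49,63): 14 bp
  [63,70): 7 bp
  [70,89): 19 bp
  [89,97): 8 bp
  [97,106): 9 bp
  [106,117): 11 bp
  [117,136): 19 bp
  [136,155): 19 bp
  [155,166): 11 bp
  [166,175): 9 bp
  [175,185): 10 bp
  [185,189): 4 bp
  [189,194): 5 bp
  [194,204): 10 bp
  [204,214): 10 bp

[4,4,5,7,8,9,9,10,10,10,11,11,12,14,19,19,19,33]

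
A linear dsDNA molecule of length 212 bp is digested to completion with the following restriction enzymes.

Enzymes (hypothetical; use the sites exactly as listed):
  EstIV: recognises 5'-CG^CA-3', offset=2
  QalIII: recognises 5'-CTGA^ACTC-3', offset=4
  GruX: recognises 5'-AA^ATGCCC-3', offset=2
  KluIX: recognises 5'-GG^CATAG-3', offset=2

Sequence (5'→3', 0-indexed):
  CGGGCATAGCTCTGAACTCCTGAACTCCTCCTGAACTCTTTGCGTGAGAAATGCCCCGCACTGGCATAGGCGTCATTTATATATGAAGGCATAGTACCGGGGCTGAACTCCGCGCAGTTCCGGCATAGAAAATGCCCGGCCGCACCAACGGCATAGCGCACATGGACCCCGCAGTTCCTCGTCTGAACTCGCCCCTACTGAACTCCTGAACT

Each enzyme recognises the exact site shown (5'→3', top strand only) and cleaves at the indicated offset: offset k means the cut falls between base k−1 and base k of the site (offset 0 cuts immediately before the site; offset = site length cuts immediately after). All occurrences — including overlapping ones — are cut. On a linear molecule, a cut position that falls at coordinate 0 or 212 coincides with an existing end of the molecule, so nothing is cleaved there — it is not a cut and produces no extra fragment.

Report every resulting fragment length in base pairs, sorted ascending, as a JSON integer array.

[4,6,7,8,8,8,8,9,9,11,11,11,11,13,15,15,16,17,25]

Per-enzyme occurrences:
  EstIV (CGCA, off=2): starts [56, 112, 140, 156, 169] → cuts [58, 114, 142, 158, 171]
  QalIII (CTGAACTC, off=4): starts [11, 19, 30, 102, 182, 197] → cuts [15, 23, 34, 106, 186, 201]
  GruX (AAATGCCC, off=2): starts [48, 129] → cuts [50, 131]
  KluIX (GGCATAG, off=2): starts [2, 62, 87, 121, 149] → cuts [4, 64, 89, 123, 151]

Pooled cuts: [4, 15, 23, 34, 50, 58, 64, 89, 106, 114, 123, 131, 142, 151, 158, 171, 186, 201]

Fragments:
  [0,4): 4 bp
  [4,15): 11 bp
  [15,23): 8 bp
  [23,34): 11 bp
  [34,50): 16 bp
  [50,58): 8 bp
  [58,64): 6 bp
  [64,89): 25 bp
  [89,106): 17 bp
  [106,114): 8 bp
  [114,123): 9 bp
  [123,131): 8 bp
  [131,142): 11 bp
  [142,151): 9 bp
  [151,158): 7 bp
  [158,171): 13 bp
  [171,186): 15 bp
  [186,201): 15 bp
  [201,212): 11 bp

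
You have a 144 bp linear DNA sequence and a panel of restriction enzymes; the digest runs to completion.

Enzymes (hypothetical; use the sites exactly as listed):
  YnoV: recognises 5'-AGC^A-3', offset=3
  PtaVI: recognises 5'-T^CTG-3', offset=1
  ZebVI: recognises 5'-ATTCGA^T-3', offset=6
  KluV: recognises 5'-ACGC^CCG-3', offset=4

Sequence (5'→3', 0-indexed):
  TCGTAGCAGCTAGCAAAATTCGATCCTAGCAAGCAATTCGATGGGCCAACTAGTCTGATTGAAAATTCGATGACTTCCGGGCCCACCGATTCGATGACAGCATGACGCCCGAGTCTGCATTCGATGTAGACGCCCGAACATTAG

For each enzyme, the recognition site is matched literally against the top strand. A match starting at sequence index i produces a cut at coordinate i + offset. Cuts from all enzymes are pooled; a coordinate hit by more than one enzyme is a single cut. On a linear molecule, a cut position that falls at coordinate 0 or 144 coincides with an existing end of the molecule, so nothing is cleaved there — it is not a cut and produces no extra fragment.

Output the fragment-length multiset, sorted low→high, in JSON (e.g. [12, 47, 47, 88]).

Per-enzyme occurrences:
  YnoV (AGCA, off=3): starts [4, 11, 27, 31, 98] → cuts [7, 14, 30, 34, 101]
  PtaVI (TCTG, off=1): starts [53, 113] → cuts [54, 114]
  ZebVI (ATTCGAT, off=6): starts [17, 35, 64, 88, 118] → cuts [23, 41, 70, 94, 124]
  KluV (ACGCCCG, off=4): starts [104, 129] → cuts [108, 133]

Pooled cuts: [7, 14, 23, 30, 34, 41, 54, 70, 94, 101, 108, 114, 124, 133]

Fragments:
  [0,7): 7 bp
  [7,14): 7 bp
  [14,23): 9 bp
  [23,30): 7 bp
  [30,34): 4 bp
  [34,41): 7 bp
  [41,54): 13 bp
  [54,70): 16 bp
  [70,94): 24 bp
  [94,101): 7 bp
  [101,108): 7 bp
  [108,114): 6 bp
  [114,124): 10 bp
  [124,133): 9 bp
  [133,144): 11 bp

[4,6,7,7,7,7,7,7,9,9,10,11,13,16,24]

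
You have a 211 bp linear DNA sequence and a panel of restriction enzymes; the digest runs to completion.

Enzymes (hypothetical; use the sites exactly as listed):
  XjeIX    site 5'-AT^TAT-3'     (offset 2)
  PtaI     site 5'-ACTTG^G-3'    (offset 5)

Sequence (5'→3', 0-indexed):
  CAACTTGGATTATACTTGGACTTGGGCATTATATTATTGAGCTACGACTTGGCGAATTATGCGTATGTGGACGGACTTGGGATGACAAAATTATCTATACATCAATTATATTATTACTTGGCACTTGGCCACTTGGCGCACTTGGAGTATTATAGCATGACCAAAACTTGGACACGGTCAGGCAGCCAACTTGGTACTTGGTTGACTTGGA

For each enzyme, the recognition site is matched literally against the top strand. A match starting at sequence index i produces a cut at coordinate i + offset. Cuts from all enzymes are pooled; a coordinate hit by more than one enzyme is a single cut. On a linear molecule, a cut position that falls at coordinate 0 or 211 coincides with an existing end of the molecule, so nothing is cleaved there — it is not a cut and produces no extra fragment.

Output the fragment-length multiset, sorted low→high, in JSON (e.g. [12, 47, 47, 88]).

Per-enzyme occurrences:
  XjeIX ATTAT/2: at [8, 27, 32, 55, 89, 104, 109, 148] ⇒ [10, 29, 34, 57, 91, 106, 111, 150]
  PtaI ACTTGG/5: at [2, 13, 19, 46, 74, 115, 122, 130, 139, 165, 188, 195, 204] ⇒ [7, 18, 24, 51, 79, 120, 127, 135, 144, 170, 193, 200, 209]

Pooled cuts: [7, 10, 18, 24, 29, 34, 51, 57, 79, 91, 106, 111, 120, 127, 135, 144, 150, 170, 193, 200, 209]

Fragment lengths:
  [0,7): 7 bp
  [7,10): 3 bp
  [10,18): 8 bp
  [18,24): 6 bp
  [24,29): 5 bp
  [29,34): 5 bp
  [34,51): 17 bp
  [51,57): 6 bp
  [57,79): 22 bp
  [79,91): 12 bp
  [91,106): 15 bp
  [106,111): 5 bp
  [111,120): 9 bp
  [120,127): 7 bp
  [127,135): 8 bp
  [135,144): 9 bp
  [144,150): 6 bp
  [150,170): 20 bp
  [170,193): 23 bp
  [193,200): 7 bp
  [200,209): 9 bp
  [209,211): 2 bp

[2,3,5,5,5,6,6,6,7,7,7,8,8,9,9,9,12,15,17,20,22,23]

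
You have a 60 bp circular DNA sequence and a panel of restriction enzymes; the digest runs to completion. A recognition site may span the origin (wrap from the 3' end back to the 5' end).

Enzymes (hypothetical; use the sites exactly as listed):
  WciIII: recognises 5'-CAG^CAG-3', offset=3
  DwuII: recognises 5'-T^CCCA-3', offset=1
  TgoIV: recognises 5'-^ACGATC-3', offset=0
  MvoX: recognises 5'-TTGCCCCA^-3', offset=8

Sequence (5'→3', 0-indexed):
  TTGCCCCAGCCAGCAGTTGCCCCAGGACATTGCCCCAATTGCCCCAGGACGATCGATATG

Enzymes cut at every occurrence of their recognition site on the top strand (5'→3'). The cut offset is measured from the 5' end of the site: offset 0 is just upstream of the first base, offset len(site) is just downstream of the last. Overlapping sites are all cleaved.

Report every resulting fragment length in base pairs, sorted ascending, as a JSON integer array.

[2,5,9,11,13,20]

Scan for sites:
  WciIII (CAGCAG, off=3): starts [10] → cuts [13]
  DwuII (TCCCA, off=1): no sites
  TgoIV (ACGATC, off=0): starts [48] → cuts [48]
  MvoX (TTGCCCCA, off=8): starts [0, 16, 29, 38] → cuts [8, 24, 37, 46]

All cut coordinates (distinct, sorted): [8, 13, 24, 37, 46, 48]

Fragments:
  8→13: 5 bp
  13→24: 11 bp
  24→37: 13 bp
  37→46: 9 bp
  46→48: 2 bp
  48→8 (wrap): 60-48+8 = 20 bp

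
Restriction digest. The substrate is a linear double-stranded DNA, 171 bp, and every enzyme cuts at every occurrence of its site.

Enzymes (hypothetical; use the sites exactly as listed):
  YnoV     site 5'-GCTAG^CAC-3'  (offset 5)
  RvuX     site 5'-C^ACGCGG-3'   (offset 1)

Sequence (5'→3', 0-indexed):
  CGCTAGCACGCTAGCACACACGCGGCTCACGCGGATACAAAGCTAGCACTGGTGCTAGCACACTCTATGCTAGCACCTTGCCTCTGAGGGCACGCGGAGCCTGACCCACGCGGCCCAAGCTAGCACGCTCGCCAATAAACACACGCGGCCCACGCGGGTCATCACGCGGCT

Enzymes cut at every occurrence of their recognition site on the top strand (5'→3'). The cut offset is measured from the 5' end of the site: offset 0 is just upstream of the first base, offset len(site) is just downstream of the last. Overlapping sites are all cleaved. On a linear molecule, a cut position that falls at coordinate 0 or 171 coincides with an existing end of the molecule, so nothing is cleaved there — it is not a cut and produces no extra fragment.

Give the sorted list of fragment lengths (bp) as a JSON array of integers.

[5,6,8,8,9,9,12,12,15,16,16,18,18,19]

Per-enzyme occurrences:
  YnoV GCTAGCAC/5: at [1, 9, 41, 53, 68, 118] ⇒ [6, 14, 46, 58, 73, 123]
  RvuX CACGCGG/1: at [18, 27, 90, 106, 141, 150, 162] ⇒ [19, 28, 91, 107, 142, 151, 163]

All cut coordinates (distinct, sorted): [6, 14, 19, 28, 46, 58, 73, 91, 107, 123, 142, 151, 163]

Fragment lengths:
  [0,6): 6 bp
  [6,14): 8 bp
  [14,19): 5 bp
  [19,28): 9 bp
  [28,46): 18 bp
  [46,58): 12 bp
  [58,73): 15 bp
  [73,91): 18 bp
  [91,107): 16 bp
  [107,123): 16 bp
  [123,142): 19 bp
  [142,151): 9 bp
  [151,163): 12 bp
  [163,171): 8 bp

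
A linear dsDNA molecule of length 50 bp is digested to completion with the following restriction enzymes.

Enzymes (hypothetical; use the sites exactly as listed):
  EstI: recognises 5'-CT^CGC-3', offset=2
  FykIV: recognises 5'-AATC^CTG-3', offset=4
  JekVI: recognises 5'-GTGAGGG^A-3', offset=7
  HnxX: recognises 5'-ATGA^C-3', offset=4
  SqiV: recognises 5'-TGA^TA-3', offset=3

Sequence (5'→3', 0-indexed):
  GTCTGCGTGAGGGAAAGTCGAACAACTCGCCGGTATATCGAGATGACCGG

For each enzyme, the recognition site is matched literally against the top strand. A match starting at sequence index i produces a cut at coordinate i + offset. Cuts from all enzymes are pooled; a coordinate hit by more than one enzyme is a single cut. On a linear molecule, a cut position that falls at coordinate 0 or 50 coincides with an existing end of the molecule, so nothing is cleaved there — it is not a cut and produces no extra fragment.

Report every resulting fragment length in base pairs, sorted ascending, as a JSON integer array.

[4,13,14,19]

Site scan:
  EstI CTCGC/2: at [25] ⇒ [27]
  FykIV (AATCCTG, off=4): no sites
  JekVI GTGAGGGA/7: at [6] ⇒ [13]
  HnxX ATGAC/4: at [42] ⇒ [46]
  SqiV (TGATA, off=3): no sites

All cut coordinates (distinct, sorted): [13, 27, 46]

Fragments:
  [0,13): 13 bp
  [13,27): 14 bp
  [27,46): 19 bp
  [46,50): 4 bp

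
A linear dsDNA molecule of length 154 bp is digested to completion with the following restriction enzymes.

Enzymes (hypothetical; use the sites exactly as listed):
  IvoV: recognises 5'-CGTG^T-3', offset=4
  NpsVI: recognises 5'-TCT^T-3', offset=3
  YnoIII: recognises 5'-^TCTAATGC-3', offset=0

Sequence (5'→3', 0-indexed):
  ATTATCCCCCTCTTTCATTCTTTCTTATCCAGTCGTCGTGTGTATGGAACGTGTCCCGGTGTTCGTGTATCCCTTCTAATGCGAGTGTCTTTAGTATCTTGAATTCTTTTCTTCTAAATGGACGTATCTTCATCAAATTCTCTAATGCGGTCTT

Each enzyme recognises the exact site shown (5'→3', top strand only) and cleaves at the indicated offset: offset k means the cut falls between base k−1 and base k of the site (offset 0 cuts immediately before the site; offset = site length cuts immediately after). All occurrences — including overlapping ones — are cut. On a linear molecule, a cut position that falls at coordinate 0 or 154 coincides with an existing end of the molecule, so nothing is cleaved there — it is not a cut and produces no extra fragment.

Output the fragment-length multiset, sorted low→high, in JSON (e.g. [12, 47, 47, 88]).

[1,4,5,7,8,8,9,11,13,13,13,14,15,16,17]

Per-enzyme occurrences:
  IvoV CGTGT/4: at [36, 49, 63] ⇒ [40, 53, 67]
  NpsVI TCTT/3: at [10, 18, 22, 87, 96, 104, 109, 126, 150] ⇒ [13, 21, 25, 90, 99, 107, 112, 129, 153]
  YnoIII TCTAATGC/0: at [74, 140] ⇒ [74, 140]

All cut coordinates (distinct, sorted): [13, 21, 25, 40, 53, 67, 74, 90, 99, 107, 112, 129, 140, 153]

Fragments:
  [0,13): 13 bp
  [13,21): 8 bp
  [21,25): 4 bp
  [25,40): 15 bp
  [40,53): 13 bp
  [53,67): 14 bp
  [67,74): 7 bp
  [74,90): 16 bp
  [90,99): 9 bp
  [99,107): 8 bp
  [107,112): 5 bp
  [112,129): 17 bp
  [129,140): 11 bp
  [140,153): 13 bp
  [153,154): 1 bp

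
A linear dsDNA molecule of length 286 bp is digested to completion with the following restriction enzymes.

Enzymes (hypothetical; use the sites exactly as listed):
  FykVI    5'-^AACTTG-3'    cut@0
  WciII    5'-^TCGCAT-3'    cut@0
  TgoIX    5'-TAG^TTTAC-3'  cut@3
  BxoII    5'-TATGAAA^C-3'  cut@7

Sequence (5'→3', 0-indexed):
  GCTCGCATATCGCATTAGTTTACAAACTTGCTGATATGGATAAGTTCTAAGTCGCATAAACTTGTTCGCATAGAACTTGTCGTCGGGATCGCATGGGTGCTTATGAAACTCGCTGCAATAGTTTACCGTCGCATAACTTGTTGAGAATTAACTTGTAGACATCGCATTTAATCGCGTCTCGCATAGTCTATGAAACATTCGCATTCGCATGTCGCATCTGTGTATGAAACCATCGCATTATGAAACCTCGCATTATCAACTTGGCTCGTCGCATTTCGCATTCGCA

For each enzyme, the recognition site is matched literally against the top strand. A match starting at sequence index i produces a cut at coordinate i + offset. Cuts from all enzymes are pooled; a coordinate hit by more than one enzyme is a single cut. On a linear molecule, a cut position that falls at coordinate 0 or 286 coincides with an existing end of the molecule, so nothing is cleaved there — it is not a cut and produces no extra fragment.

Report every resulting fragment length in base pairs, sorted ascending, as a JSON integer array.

[2,2,3,3,6,6,6,7,7,7,7,7,7,8,9,10,11,11,12,13,13,15,15,17,17,18,20,27]

Scan for sites:
  FykVI (AACTTG, off=0): starts [24, 58, 73, 134, 149, 257] → cuts [24, 58, 73, 134, 149, 257]
  WciII (TCGCAT, off=0): starts [2, 9, 51, 65, 88, 128, 161, 178, 198, 204, 211, 232, 247, 268, 275] → cuts [2, 9, 51, 65, 88, 128, 161, 178, 198, 204, 211, 232, 247, 268, 275]
  TgoIX (TAGTTTAC, off=3): starts [15, 118] → cuts [18, 121]
  BxoII (TATGAAAC, off=7): starts [101, 188, 222, 238] → cuts [108, 195, 229, 245]

Pooled cuts: [2, 9, 18, 24, 51, 58, 65, 73, 88, 108, 121, 128, 134, 149, 161, 178, 195, 198, 204, 211, 229, 232, 245, 247, 257, 268, 275]

Fragment lengths:
  [0,2): 2 bp
  [2,9): 7 bp
  [9,18): 9 bp
  [18,24): 6 bp
  [24,51): 27 bp
  [51,58): 7 bp
  [58,65): 7 bp
  [65,73): 8 bp
  [73,88): 15 bp
  [88,108): 20 bp
  [108,121): 13 bp
  [121,128): 7 bp
  [128,134): 6 bp
  [134,149): 15 bp
  [149,161): 12 bp
  [161,178): 17 bp
  [178,195): 17 bp
  [195,198): 3 bp
  [198,204): 6 bp
  [204,211): 7 bp
  [211,229): 18 bp
  [229,232): 3 bp
  [232,245): 13 bp
  [245,247): 2 bp
  [247,257): 10 bp
  [257,268): 11 bp
  [268,275): 7 bp
  [275,286): 11 bp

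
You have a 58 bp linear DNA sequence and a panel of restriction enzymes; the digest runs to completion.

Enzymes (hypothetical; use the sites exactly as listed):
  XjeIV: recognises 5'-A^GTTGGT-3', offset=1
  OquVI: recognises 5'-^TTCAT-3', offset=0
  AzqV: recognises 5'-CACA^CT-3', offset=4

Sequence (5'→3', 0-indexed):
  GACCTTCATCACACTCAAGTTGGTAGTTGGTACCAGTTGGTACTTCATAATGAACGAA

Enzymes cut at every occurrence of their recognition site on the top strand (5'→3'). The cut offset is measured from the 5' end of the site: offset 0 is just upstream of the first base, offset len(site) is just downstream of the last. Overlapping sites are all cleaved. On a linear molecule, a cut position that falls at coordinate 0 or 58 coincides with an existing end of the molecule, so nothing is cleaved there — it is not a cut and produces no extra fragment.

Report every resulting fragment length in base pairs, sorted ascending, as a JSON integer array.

[4,5,7,8,9,10,15]

Per-enzyme occurrences:
  XjeIV (AGTTGGT, off=1): starts [17, 24, 34] → cuts [18, 25, 35]
  OquVI (TTCAT, off=0): starts [4, 43] → cuts [4, 43]
  AzqV (CACACT, off=4): starts [9] → cuts [13]

All cut coordinates (distinct, sorted): [4, 13, 18, 25, 35, 43]

Fragments:
  [0,4): 4 bp
  [4,13): 9 bp
  [13,18): 5 bp
  [18,25): 7 bp
  [25,35): 10 bp
  [35,43): 8 bp
  [43,58): 15 bp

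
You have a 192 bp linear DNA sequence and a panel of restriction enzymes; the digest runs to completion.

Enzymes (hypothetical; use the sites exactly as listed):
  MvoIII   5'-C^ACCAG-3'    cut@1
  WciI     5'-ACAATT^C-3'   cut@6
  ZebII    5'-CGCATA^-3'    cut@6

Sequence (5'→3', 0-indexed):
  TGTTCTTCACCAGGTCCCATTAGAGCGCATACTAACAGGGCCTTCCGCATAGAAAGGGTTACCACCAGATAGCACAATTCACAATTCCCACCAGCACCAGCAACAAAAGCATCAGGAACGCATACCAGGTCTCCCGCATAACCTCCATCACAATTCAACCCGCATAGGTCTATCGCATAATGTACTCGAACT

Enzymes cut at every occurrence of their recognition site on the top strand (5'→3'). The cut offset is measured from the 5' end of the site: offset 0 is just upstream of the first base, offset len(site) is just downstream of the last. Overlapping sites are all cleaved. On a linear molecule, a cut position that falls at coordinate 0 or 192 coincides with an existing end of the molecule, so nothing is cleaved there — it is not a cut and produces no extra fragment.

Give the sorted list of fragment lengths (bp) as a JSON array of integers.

[3,6,7,8,11,12,13,13,15,16,16,20,23,29]

Per-enzyme occurrences:
  MvoIII (CACCAG, off=1): starts [7, 62, 88, 94] → cuts [8, 63, 89, 95]
  WciI (ACAATTC, off=6): starts [73, 80, 149] → cuts [79, 86, 155]
  ZebII (CGCATA, off=6): starts [25, 45, 118, 134, 160, 173] → cuts [31, 51, 124, 140, 166, 179]

All cut coordinates (distinct, sorted): [8, 31, 51, 63, 79, 86, 89, 95, 124, 140, 155, 166, 179]

Fragments:
  [0,8): 8 bp
  [8,31): 23 bp
  [31,51): 20 bp
  [51,63): 12 bp
  [63,79): 16 bp
  [79,86): 7 bp
  [86,89): 3 bp
  [89,95): 6 bp
  [95,124): 29 bp
  [124,140): 16 bp
  [140,155): 15 bp
  [155,166): 11 bp
  [166,179): 13 bp
  [179,192): 13 bp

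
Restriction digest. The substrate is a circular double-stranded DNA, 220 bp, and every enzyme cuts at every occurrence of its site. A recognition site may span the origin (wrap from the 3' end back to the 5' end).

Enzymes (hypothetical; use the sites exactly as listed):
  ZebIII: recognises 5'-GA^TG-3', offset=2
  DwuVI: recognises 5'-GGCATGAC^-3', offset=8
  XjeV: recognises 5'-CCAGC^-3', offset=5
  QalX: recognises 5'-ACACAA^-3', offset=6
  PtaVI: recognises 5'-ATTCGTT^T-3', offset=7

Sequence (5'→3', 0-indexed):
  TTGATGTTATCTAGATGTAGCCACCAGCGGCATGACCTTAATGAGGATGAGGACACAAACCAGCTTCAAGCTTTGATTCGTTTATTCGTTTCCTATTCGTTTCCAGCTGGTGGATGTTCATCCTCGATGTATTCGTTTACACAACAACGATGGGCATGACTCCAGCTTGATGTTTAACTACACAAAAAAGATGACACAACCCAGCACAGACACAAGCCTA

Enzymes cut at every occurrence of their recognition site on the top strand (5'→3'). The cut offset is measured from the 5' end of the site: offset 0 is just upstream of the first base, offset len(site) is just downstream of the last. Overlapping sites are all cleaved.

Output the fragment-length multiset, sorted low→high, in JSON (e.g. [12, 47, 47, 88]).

[4,6,6,6,6,6,6,7,7,8,8,8,9,10,10,10,11,11,11,11,13,13,15,18]

Site scan:
  ZebIII GATG/2: at [2, 13, 45, 112, 125, 148, 168, 189] ⇒ [4, 15, 47, 114, 127, 150, 170, 191]
  DwuVI GGCATGAC/8: at [28, 152] ⇒ [36, 160]
  XjeV CCAGC/5: at [23, 59, 102, 161, 200] ⇒ [28, 64, 107, 166, 205]
  QalX ACACAA/6: at [52, 138, 179, 193, 209] ⇒ [58, 144, 185, 199, 215]
  PtaVI ATTCGTTT/7: at [75, 83, 94, 130] ⇒ [82, 90, 101, 137]

Pooled cuts: [4, 15, 28, 36, 47, 58, 64, 82, 90, 101, 107, 114, 127, 137, 144, 150, 160, 166, 170, 185, 191, 199, 205, 215]

Fragment lengths:
  4→15: 11 bp
  15→28: 13 bp
  28→36: 8 bp
  36→47: 11 bp
  47→58: 11 bp
  58→64: 6 bp
  64→82: 18 bp
  82→90: 8 bp
  90→101: 11 bp
  101→107: 6 bp
  107→114: 7 bp
  114→127: 13 bp
  127→137: 10 bp
  137→144: 7 bp
  144→150: 6 bp
  150→160: 10 bp
  160→166: 6 bp
  166→170: 4 bp
  170→185: 15 bp
  185→191: 6 bp
  191→199: 8 bp
  199→205: 6 bp
  205→215: 10 bp
  215→4 (wrap): 220-215+4 = 9 bp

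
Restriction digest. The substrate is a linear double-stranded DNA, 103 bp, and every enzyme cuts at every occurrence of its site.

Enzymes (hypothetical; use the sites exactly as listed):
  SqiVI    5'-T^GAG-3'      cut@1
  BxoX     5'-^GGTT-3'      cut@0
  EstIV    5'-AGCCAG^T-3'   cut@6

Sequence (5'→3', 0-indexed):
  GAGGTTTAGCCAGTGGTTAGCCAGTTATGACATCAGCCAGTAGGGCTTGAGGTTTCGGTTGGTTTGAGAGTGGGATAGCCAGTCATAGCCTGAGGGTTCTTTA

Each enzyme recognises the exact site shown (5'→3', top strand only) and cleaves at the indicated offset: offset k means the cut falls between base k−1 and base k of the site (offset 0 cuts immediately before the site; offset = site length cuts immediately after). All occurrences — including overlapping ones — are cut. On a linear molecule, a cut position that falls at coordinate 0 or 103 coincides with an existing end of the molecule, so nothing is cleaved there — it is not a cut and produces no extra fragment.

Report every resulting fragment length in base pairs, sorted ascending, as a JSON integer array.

Scan for sites:
  SqiVI TGAG/1: at [47, 64, 90] ⇒ [48, 65, 91]
  BxoX GGTT/0: at [2, 14, 50, 56, 60, 94] ⇒ [2, 14, 50, 56, 60, 94]
  EstIV AGCCAGT/6: at [7, 18, 34, 76] ⇒ [13, 24, 40, 82]

Pooled cuts: [2, 13, 14, 24, 40, 48, 50, 56, 60, 65, 82, 91, 94]

Fragments:
  [0,2): 2 bp
  [2,13): 11 bp
  [13,14): 1 bp
  [14,24): 10 bp
  [24,40): 16 bp
  [40,48): 8 bp
  [48,50): 2 bp
  [50,56): 6 bp
  [56,60): 4 bp
  [60,65): 5 bp
  [65,82): 17 bp
  [82,91): 9 bp
  [91,94): 3 bp
  [94,103): 9 bp

[1,2,2,3,4,5,6,8,9,9,10,11,16,17]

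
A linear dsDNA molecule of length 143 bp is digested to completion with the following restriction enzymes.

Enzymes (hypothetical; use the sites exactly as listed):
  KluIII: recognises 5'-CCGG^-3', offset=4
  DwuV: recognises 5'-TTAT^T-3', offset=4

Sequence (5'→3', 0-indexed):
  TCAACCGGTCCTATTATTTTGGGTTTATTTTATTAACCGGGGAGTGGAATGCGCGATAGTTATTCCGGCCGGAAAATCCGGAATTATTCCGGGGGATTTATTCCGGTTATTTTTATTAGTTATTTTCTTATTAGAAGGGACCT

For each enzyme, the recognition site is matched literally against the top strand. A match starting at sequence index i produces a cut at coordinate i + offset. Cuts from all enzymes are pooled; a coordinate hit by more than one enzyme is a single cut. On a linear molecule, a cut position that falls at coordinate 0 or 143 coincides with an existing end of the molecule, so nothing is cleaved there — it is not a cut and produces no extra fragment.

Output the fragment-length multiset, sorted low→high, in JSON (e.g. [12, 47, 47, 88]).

Scan for sites:
  KluIII CCGG/4: at [4, 36, 64, 68, 77, 88, 102] ⇒ [8, 40, 68, 72, 81, 92, 106]
  DwuV TTATT/4: at [13, 24, 29, 59, 83, 97, 106, 112, 119, 127] ⇒ [17, 28, 33, 63, 87, 101, 110, 116, 123, 131]

Pooled cuts: [8, 17, 28, 33, 40, 63, 68, 72, 81, 87, 92, 101, 106, 110, 116, 123, 131]

Fragment lengths:
  [0,8): 8 bp
  [8,17): 9 bp
  [17,28): 11 bp
  [28,33): 5 bp
  [33,40): 7 bp
  [40,63): 23 bp
  [63,68): 5 bp
  [68,72): 4 bp
  [72,81): 9 bp
  [81,87): 6 bp
  [87,92): 5 bp
  [92,101): 9 bp
  [101,106): 5 bp
  [106,110): 4 bp
  [110,116): 6 bp
  [116,123): 7 bp
  [123,131): 8 bp
  [131,143): 12 bp

[4,4,5,5,5,5,6,6,7,7,8,8,9,9,9,11,12,23]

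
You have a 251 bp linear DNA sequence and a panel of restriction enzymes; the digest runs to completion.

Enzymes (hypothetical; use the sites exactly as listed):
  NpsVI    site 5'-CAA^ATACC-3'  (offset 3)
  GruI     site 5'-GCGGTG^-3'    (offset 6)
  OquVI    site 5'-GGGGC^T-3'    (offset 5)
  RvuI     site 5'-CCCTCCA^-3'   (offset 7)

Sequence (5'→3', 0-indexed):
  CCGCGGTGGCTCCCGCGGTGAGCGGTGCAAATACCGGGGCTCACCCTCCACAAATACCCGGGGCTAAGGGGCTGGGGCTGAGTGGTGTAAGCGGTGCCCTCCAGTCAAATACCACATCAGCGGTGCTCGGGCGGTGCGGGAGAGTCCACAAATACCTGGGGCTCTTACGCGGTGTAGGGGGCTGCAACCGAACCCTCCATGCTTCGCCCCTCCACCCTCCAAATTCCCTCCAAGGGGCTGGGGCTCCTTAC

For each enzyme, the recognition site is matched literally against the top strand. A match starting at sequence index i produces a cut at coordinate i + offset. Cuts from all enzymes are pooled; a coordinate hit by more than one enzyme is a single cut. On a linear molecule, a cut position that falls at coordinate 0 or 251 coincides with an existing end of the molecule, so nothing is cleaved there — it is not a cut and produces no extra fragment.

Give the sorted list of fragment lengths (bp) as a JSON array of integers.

Scan for sites:
  NpsVI CAAATACC/3: at [27, 50, 105, 148] ⇒ [30, 53, 108, 151]
  GruI GCGGTG/6: at [2, 14, 21, 90, 119, 130, 168] ⇒ [8, 20, 27, 96, 125, 136, 174]
  OquVI GGGGCT/5: at [35, 59, 67, 73, 157, 177, 233, 239] ⇒ [40, 64, 72, 78, 162, 182, 238, 244]
  RvuI CCCTCCA/7: at [43, 96, 192, 207, 214, 225] ⇒ [50, 103, 199, 214, 221, 232]

All cut coordinates (distinct, sorted): [8, 20, 27, 30, 40, 50, 53, 64, 72, 78, 96, 103, 108, 125, 136, 151, 162, 174, 182, 199, 214, 221, 232, 238, 244]

Fragments:
  [0,8): 8 bp
  [8,20): 12 bp
  [20,27): 7 bp
  [27,30): 3 bp
  [30,40): 10 bp
  [40,50): 10 bp
  [50,53): 3 bp
  [53,64): 11 bp
  [64,72): 8 bp
  [72,78): 6 bp
  [78,96): 18 bp
  [96,103): 7 bp
  [103,108): 5 bp
  [108,125): 17 bp
  [125,136): 11 bp
  [136,151): 15 bp
  [151,162): 11 bp
  [162,174): 12 bp
  [174,182): 8 bp
  [182,199): 17 bp
  [199,214): 15 bp
  [214,221): 7 bp
  [221,232): 11 bp
  [232,238): 6 bp
  [238,244): 6 bp
  [244,251): 7 bp

[3,3,5,6,6,6,7,7,7,7,8,8,8,10,10,11,11,11,11,12,12,15,15,17,17,18]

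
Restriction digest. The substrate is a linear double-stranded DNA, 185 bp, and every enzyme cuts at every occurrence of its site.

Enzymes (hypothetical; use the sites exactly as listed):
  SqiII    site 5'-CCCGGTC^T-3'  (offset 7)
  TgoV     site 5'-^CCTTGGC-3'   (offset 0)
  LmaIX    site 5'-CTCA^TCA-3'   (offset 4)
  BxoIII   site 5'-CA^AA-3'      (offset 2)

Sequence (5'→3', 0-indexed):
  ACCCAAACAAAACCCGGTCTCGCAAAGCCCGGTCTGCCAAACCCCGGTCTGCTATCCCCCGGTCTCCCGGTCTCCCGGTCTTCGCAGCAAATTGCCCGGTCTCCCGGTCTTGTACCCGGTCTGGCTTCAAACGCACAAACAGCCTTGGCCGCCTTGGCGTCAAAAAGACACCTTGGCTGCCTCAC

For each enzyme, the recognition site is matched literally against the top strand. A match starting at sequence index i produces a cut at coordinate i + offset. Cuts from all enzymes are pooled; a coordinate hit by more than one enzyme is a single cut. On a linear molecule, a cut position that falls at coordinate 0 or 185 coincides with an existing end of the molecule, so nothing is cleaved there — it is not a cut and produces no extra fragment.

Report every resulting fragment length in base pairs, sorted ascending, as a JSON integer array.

[4,5,5,5,5,8,8,8,8,8,8,9,9,10,10,10,11,12,12,15,15]

Site scan:
  SqiII CCCGGTCT/7: at [12, 27, 42, 57, 65, 73, 94, 102, 114] ⇒ [19, 34, 49, 64, 72, 80, 101, 109, 121]
  TgoV CCTTGGC/0: at [142, 151, 170] ⇒ [142, 151, 170]
  LmaIX (CTCATCA, off=4): no sites
  BxoIII CAAA/2: at [3, 7, 22, 37, 87, 127, 135, 160] ⇒ [5, 9, 24, 39, 89, 129, 137, 162]

All cut coordinates (distinct, sorted): [5, 9, 19, 24, 34, 39, 49, 64, 72, 80, 89, 101, 109, 121, 129, 137, 142, 151, 162, 170]

Fragment lengths:
  [0,5): 5 bp
  [5,9): 4 bp
  [9,19): 10 bp
  [19,24): 5 bp
  [24,34): 10 bp
  [34,39): 5 bp
  [39,49): 10 bp
  [49,64): 15 bp
  [64,72): 8 bp
  [72,80): 8 bp
  [80,89): 9 bp
  [89,101): 12 bp
  [101,109): 8 bp
  [109,121): 12 bp
  [121,129): 8 bp
  [129,137): 8 bp
  [137,142): 5 bp
  [142,151): 9 bp
  [151,162): 11 bp
  [162,170): 8 bp
  [170,185): 15 bp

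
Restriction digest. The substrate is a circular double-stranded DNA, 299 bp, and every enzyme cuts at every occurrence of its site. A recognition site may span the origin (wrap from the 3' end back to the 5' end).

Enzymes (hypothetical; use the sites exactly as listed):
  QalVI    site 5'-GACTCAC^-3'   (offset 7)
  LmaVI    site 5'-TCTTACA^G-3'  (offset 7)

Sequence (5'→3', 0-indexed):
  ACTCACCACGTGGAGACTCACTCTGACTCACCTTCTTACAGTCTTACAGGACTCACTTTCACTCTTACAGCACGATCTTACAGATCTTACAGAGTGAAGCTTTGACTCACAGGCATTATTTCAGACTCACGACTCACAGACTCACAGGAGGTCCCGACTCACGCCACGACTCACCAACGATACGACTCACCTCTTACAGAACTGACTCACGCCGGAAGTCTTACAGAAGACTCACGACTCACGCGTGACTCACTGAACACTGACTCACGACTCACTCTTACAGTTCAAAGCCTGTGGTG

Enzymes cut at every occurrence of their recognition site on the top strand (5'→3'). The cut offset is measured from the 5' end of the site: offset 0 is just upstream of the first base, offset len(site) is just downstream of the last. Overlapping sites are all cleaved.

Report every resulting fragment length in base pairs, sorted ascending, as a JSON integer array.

[7,7,7,7,8,8,8,8,9,9,10,10,11,12,12,13,13,15,15,15,16,17,19,20,23]

Per-enzyme occurrences:
  QalVI (GACTCAC, off=7): starts [14, 24, 49, 103, 123, 130, 138, 155, 167, 183, 203, 228, 235, 246, 261, 268, 298] → cuts [6, 21, 31, 56, 110, 130, 137, 145, 162, 174, 190, 210, 235, 242, 253, 268, 275]
  LmaVI (TCTTACAG, off=7): starts [33, 41, 62, 75, 84, 191, 218, 275] → cuts [40, 48, 69, 82, 91, 198, 225, 282]

All cut coordinates (distinct, sorted): [6, 21, 31, 40, 48, 56, 69, 82, 91, 110, 130, 137, 145, 162, 174, 190, 198, 210, 225, 235, 242, 253, 268, 275, 282]

Fragments:
  6→21: 15 bp
  21→31: 10 bp
  31→40: 9 bp
  40→48: 8 bp
  48→56: 8 bp
  56→69: 13 bp
  69→82: 13 bp
  82→91: 9 bp
  91→110: 19 bp
  110→130: 20 bp
  130→137: 7 bp
  137→145: 8 bp
  145→162: 17 bp
  162→174: 12 bp
  174→190: 16 bp
  190→198: 8 bp
  198→210: 12 bp
  210→225: 15 bp
  225→235: 10 bp
  235→242: 7 bp
  242→253: 11 bp
  253→268: 15 bp
  268→275: 7 bp
  275→282: 7 bp
  282→6 (wrap): 299-282+6 = 23 bp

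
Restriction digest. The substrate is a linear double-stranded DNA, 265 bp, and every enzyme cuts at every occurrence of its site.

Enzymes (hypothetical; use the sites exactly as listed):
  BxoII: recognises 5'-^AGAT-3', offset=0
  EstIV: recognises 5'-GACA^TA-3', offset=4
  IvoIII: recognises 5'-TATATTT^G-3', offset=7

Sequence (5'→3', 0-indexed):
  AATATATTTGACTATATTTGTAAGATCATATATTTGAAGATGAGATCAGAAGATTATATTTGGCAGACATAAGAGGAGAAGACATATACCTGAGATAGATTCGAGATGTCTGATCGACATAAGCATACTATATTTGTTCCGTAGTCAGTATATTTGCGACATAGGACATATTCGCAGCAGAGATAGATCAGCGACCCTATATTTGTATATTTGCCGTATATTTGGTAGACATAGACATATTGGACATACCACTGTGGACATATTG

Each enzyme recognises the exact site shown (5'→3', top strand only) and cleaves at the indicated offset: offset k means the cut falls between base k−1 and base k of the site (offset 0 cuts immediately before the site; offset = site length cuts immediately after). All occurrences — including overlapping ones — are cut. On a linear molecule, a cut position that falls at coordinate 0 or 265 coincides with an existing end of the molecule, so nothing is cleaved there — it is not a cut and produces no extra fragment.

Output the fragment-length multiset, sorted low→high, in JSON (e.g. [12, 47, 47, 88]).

Scan for sites:
  BxoII (AGAT, off=0): starts [22, 37, 42, 50, 92, 96, 103, 180, 184] → cuts [22, 37, 42, 50, 92, 96, 103, 180, 184]
  EstIV (GACATA, off=4): starts [65, 80, 115, 157, 164, 227, 233, 242, 256] → cuts [69, 84, 119, 161, 168, 231, 237, 246, 260]
  IvoIII (TATATTTG, off=7): starts [2, 12, 28, 54, 128, 148, 197, 205, 216] → cuts [9, 19, 35, 61, 135, 155, 204, 212, 223]

Pooled cuts: [9, 19, 22, 35, 37, 42, 50, 61, 69, 84, 92, 96, 103, 119, 135, 155, 161, 168, 180, 184, 204, 212, 223, 231, 237, 246, 260]

Fragments:
  [0,9): 9 bp
  [9,19): 10 bp
  [19,22): 3 bp
  [22,35): 13 bp
  [35,37): 2 bp
  [37,42): 5 bp
  [42,50): 8 bp
  [50,61): 11 bp
  [61,69): 8 bp
  [69,84): 15 bp
  [84,92): 8 bp
  [92,96): 4 bp
  [96,103): 7 bp
  [103,119): 16 bp
  [119,135): 16 bp
  [135,155): 20 bp
  [155,161): 6 bp
  [161,168): 7 bp
  [168,180): 12 bp
  [180,184): 4 bp
  [184,204): 20 bp
  [204,212): 8 bp
  [212,223): 11 bp
  [223,231): 8 bp
  [231,237): 6 bp
  [237,246): 9 bp
  [246,260): 14 bp
  [260,265): 5 bp

[2,3,4,4,5,5,6,6,7,7,8,8,8,8,8,9,9,10,11,11,12,13,14,15,16,16,20,20]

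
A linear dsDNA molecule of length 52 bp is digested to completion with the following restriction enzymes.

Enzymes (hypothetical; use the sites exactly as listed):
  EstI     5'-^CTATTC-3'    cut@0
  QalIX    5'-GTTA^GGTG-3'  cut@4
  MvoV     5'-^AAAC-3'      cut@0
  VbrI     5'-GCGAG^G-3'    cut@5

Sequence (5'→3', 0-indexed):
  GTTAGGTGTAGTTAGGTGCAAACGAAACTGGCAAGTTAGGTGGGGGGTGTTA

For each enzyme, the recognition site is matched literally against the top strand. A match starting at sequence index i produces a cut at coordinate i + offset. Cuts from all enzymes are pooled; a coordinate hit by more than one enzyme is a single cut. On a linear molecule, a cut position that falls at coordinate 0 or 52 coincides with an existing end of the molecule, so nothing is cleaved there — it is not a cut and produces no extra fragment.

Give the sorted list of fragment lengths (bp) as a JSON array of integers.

[4,5,5,10,14,14]

Site scan:
  EstI (CTATTC, off=0): no sites
  QalIX GTTAGGTG/4: at [0, 10, 34] ⇒ [4, 14, 38]
  MvoV AAAC/0: at [19, 24] ⇒ [19, 24]
  VbrI (GCGAGG, off=5): no sites

All cut coordinates (distinct, sorted): [4, 14, 19, 24, 38]

Fragment lengths:
  [0,4): 4 bp
  [4,14): 10 bp
  [14,19): 5 bp
  [19,24): 5 bp
  [24,38): 14 bp
  [38,52): 14 bp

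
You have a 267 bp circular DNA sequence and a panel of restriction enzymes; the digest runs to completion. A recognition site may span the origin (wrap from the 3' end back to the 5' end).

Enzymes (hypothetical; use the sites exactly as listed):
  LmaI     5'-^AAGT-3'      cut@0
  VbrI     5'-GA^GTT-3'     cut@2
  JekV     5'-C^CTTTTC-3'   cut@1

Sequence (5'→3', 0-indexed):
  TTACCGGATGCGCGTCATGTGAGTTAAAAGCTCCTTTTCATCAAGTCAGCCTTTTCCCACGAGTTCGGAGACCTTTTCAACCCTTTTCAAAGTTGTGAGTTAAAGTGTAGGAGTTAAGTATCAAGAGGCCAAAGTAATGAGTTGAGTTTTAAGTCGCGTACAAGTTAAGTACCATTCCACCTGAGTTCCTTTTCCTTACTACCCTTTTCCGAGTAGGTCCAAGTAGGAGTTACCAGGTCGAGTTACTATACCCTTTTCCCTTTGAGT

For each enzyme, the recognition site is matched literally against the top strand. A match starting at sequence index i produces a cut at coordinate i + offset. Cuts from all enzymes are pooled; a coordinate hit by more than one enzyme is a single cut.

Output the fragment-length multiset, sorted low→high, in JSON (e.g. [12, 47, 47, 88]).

[3,4,4,5,5,5,7,8,8,9,9,9,10,10,10,11,11,11,12,13,13,15,16,17,18,24]

Site scan:
  LmaI AAGT/0: at [42, 89, 102, 115, 131, 150, 161, 166, 220] ⇒ [42, 89, 102, 115, 131, 150, 161, 166, 220]
  VbrI GAGTT/2: at [20, 60, 96, 110, 138, 143, 182, 226, 239, 263] ⇒ [22, 62, 98, 112, 140, 145, 184, 228, 241, 265]
  JekV CCTTTTC/1: at [32, 49, 71, 81, 187, 202, 251] ⇒ [33, 50, 72, 82, 188, 203, 252]

Pooled cuts: [22, 33, 42, 50, 62, 72, 82, 89, 98, 102, 112, 115, 131, 140, 145, 150, 161, 166, 184, 188, 203, 220, 228, 241, 252, 265]

Fragment lengths:
  22→33: 11 bp
  33→42: 9 bp
  42→50: 8 bp
  50→62: 12 bp
  62→72: 10 bp
  72→82: 10 bp
  82→89: 7 bp
  89→98: 9 bp
  98→102: 4 bp
  102→112: 10 bp
  112→115: 3 bp
  115→131: 16 bp
  131→140: 9 bp
  140→145: 5 bp
  145→150: 5 bp
  150→161: 11 bp
  161→166: 5 bp
  166→184: 18 bp
  184→188: 4 bp
  188→203: 15 bp
  203→220: 17 bp
  220→228: 8 bp
  228→241: 13 bp
  241→252: 11 bp
  252→265: 13 bp
  265→22 (wrap): 267-265+22 = 24 bp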